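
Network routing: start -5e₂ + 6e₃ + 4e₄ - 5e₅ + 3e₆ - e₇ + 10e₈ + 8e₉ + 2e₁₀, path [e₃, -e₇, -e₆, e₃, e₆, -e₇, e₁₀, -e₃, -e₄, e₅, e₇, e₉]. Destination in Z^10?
(0, -5, 7, 3, -4, 3, -2, 10, 9, 3)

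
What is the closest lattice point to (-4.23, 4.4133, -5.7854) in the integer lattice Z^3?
(-4, 4, -6)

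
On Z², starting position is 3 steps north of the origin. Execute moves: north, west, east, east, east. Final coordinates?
(2, 4)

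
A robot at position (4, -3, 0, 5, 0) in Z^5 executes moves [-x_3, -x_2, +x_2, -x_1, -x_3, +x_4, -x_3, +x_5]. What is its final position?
(3, -3, -3, 6, 1)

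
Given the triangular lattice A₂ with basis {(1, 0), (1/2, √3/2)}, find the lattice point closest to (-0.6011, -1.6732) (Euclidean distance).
(-1, -1.732)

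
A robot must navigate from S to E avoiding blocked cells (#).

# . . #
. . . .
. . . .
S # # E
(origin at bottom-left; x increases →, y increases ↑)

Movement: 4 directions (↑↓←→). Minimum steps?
5
(one shortest path: (0, 0) → (0, 1) → (1, 1) → (2, 1) → (3, 1) → (3, 0))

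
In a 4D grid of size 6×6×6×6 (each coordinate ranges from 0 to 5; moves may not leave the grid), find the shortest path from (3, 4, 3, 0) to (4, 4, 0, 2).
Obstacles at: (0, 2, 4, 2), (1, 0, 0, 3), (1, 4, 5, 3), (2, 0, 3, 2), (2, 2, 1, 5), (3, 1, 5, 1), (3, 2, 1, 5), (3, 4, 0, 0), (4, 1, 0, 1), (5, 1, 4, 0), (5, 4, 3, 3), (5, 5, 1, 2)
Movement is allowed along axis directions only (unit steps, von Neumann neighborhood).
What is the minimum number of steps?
6
(one shortest path: (3, 4, 3, 0) → (4, 4, 3, 0) → (4, 4, 2, 0) → (4, 4, 1, 0) → (4, 4, 0, 0) → (4, 4, 0, 1) → (4, 4, 0, 2))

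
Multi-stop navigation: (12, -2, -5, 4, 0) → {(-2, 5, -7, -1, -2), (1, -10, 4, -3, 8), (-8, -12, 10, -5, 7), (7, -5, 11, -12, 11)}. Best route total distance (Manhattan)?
125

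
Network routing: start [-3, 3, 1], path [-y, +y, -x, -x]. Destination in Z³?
(-5, 3, 1)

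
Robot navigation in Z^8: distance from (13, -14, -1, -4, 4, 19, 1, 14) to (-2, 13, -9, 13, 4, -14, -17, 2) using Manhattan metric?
130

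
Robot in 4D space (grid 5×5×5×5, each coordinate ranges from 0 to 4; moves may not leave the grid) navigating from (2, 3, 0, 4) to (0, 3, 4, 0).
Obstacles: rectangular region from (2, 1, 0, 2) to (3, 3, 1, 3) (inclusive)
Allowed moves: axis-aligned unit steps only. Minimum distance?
10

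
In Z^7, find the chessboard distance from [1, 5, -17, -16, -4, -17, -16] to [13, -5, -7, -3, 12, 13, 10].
30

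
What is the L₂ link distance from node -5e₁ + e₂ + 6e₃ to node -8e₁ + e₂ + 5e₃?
3.16228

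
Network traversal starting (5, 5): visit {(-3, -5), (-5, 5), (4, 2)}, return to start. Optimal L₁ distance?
40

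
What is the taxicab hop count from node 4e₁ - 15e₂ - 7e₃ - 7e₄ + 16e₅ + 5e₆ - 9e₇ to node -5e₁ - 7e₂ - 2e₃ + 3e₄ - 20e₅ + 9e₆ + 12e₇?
93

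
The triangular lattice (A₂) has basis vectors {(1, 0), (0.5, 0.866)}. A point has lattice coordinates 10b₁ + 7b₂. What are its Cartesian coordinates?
(13.5, 6.062)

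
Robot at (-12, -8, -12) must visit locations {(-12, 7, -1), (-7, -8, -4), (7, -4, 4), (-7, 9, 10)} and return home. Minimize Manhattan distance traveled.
116
(one optimal route: (-12, -8, -12) → (-12, 7, -1) → (-7, 9, 10) → (7, -4, 4) → (-7, -8, -4) → (-12, -8, -12))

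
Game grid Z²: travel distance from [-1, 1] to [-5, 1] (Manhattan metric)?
4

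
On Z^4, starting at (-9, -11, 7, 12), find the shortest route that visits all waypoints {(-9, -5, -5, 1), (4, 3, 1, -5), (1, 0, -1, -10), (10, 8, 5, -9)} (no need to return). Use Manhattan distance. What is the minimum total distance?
91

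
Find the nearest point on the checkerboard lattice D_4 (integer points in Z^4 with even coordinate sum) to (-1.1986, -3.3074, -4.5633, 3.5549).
(-1, -3, -5, 3)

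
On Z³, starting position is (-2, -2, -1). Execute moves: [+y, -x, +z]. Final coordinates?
(-3, -1, 0)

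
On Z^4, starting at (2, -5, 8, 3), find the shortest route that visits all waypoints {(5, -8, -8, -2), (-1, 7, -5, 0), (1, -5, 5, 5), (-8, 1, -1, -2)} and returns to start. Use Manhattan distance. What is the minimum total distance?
106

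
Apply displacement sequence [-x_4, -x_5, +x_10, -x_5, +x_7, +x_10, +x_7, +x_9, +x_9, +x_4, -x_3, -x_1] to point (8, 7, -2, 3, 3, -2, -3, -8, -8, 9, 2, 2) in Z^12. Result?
(7, 7, -3, 3, 1, -2, -1, -8, -6, 11, 2, 2)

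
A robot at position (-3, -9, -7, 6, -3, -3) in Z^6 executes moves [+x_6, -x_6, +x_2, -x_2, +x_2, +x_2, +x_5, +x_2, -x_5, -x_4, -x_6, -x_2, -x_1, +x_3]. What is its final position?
(-4, -7, -6, 5, -3, -4)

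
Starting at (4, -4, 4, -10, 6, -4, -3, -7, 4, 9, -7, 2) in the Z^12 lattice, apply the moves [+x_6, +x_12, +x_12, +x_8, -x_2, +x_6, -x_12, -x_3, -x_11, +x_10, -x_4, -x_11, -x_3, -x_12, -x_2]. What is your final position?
(4, -6, 2, -11, 6, -2, -3, -6, 4, 10, -9, 2)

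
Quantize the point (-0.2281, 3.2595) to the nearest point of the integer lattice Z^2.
(0, 3)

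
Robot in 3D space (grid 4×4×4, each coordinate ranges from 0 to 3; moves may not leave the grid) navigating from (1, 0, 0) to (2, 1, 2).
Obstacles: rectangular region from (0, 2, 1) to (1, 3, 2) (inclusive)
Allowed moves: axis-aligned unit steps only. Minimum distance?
4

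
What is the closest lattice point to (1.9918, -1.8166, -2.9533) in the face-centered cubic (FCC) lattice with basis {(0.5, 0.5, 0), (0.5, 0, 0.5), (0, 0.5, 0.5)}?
(2, -2, -3)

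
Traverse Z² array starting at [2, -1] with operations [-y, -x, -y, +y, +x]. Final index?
(2, -2)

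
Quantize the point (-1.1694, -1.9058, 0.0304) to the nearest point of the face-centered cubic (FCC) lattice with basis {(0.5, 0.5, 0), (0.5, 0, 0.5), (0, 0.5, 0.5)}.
(-1, -2, 0)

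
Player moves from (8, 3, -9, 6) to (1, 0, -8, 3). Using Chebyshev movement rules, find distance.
7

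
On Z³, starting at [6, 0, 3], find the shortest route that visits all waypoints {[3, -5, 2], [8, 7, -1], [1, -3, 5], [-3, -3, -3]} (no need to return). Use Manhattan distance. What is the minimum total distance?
51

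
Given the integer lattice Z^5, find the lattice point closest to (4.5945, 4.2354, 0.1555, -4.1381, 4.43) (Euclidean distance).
(5, 4, 0, -4, 4)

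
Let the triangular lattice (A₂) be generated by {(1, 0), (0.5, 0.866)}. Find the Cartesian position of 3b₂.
(1.5, 2.598)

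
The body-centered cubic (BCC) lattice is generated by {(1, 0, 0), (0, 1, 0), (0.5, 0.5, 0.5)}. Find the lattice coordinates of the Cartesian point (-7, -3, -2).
-5b₁ - b₂ - 4b₃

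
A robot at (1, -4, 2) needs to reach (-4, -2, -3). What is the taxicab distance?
12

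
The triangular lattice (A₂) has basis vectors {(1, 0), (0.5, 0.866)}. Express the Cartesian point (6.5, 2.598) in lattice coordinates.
5b₁ + 3b₂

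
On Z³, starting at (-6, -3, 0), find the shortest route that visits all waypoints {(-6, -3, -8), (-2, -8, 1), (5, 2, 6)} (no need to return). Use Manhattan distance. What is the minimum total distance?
48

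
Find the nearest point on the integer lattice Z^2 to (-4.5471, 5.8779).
(-5, 6)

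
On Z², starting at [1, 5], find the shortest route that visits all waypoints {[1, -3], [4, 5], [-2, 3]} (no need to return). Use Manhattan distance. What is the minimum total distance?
20
(one optimal route: (1, 5) → (4, 5) → (-2, 3) → (1, -3))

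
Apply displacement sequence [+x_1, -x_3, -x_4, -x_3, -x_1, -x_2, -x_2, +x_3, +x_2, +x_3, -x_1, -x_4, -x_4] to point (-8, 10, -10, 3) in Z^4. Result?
(-9, 9, -10, 0)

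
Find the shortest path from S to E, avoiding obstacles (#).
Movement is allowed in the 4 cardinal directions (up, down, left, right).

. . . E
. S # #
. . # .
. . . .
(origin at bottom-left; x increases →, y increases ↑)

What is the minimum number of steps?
3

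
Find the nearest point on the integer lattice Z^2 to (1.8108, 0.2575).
(2, 0)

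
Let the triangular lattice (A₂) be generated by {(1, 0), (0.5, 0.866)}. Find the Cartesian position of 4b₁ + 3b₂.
(5.5, 2.598)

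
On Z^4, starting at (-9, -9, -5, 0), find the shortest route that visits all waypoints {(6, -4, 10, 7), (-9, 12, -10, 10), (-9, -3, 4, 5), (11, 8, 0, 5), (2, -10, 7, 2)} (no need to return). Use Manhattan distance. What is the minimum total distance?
130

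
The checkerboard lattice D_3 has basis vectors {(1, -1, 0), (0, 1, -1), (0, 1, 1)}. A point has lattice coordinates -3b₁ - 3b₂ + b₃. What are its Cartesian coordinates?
(-3, 1, 4)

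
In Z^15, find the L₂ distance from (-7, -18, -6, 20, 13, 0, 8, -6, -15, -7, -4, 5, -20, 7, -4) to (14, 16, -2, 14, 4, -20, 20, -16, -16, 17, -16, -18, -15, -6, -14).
62.5939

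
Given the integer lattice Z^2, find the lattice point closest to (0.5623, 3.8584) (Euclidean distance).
(1, 4)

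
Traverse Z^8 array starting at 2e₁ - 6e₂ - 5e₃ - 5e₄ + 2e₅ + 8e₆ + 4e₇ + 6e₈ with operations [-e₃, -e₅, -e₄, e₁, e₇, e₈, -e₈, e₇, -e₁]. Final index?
(2, -6, -6, -6, 1, 8, 6, 6)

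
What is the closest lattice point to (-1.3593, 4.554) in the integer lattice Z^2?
(-1, 5)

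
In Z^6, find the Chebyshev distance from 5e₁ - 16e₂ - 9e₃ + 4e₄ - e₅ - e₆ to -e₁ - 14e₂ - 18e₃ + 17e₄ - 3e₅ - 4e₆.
13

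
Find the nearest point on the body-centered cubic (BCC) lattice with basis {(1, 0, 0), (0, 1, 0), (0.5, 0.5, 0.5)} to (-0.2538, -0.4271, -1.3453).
(-0.5, -0.5, -1.5)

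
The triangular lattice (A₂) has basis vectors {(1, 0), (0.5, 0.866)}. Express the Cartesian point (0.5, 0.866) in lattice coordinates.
b₂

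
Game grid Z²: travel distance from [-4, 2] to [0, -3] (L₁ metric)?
9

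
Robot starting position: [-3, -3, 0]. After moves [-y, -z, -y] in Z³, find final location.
(-3, -5, -1)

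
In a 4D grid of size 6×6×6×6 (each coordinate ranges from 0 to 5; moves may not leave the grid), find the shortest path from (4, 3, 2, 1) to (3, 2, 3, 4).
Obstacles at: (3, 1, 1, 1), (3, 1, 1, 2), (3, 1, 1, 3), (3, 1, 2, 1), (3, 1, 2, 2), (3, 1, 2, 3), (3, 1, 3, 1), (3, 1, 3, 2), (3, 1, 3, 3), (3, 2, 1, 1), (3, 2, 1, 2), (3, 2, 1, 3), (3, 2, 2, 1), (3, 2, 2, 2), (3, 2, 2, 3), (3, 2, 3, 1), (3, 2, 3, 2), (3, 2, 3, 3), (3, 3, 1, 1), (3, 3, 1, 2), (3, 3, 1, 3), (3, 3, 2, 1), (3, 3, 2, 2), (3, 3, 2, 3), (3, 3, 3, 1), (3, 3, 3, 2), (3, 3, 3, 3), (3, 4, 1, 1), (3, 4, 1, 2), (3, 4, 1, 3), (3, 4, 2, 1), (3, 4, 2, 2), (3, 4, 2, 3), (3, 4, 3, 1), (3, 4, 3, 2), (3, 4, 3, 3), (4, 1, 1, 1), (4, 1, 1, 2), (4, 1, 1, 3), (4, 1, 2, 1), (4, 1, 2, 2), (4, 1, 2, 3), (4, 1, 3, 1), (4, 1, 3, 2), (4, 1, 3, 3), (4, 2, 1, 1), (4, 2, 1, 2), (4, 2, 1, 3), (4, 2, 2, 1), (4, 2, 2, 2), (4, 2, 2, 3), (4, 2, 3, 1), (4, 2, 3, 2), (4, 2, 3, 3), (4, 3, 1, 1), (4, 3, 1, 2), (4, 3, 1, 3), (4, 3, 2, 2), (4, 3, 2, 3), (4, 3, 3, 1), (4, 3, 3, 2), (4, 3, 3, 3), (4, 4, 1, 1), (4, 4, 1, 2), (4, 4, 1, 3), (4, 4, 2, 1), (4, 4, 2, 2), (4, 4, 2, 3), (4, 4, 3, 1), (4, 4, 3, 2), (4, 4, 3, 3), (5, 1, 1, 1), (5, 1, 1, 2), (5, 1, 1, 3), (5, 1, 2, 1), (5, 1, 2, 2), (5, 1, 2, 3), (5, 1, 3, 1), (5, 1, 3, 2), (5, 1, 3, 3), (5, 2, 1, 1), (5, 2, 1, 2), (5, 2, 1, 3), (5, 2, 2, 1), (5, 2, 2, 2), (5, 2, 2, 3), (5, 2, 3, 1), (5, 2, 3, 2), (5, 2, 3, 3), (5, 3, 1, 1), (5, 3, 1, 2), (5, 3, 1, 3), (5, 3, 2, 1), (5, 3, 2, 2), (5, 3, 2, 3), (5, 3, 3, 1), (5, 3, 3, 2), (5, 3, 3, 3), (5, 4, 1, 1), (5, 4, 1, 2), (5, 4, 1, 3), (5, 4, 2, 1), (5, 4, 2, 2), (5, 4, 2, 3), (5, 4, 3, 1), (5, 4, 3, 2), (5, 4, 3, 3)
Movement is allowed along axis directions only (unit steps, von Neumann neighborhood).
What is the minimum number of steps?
10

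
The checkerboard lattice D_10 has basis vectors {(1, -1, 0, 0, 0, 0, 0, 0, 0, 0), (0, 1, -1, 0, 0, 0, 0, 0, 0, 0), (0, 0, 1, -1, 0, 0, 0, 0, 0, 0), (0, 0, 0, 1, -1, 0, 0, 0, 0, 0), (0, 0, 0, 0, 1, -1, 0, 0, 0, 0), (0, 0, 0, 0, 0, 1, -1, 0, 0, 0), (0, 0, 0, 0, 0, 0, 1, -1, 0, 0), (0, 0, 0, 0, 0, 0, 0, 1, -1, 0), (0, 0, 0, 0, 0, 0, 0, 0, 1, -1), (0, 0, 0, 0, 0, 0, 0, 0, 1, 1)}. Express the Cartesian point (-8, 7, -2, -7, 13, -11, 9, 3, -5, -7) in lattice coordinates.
-8b₁ - b₂ - 3b₃ - 10b₄ + 3b₅ - 8b₆ + b₇ + 4b₈ + 3b₉ - 4b₁₀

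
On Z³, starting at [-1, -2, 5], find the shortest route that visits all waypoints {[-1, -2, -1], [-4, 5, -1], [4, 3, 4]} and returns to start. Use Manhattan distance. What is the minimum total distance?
42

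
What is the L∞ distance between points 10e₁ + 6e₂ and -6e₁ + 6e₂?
16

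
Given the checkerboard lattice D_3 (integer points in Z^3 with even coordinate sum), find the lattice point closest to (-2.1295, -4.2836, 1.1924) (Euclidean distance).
(-2, -5, 1)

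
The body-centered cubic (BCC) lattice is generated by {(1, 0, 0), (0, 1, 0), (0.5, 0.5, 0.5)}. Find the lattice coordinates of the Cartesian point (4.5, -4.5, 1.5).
3b₁ - 6b₂ + 3b₃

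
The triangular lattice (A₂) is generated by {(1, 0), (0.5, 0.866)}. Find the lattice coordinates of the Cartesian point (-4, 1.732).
-5b₁ + 2b₂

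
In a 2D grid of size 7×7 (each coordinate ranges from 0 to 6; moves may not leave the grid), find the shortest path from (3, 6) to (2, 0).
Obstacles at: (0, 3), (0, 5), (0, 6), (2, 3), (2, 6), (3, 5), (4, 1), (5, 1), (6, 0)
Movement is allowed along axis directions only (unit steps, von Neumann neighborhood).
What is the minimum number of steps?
9
(one shortest path: (3, 6) → (4, 6) → (4, 5) → (4, 4) → (3, 4) → (3, 3) → (3, 2) → (2, 2) → (2, 1) → (2, 0))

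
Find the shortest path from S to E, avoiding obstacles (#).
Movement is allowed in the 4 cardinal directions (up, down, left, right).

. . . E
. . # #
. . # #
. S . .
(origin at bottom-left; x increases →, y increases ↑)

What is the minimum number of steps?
5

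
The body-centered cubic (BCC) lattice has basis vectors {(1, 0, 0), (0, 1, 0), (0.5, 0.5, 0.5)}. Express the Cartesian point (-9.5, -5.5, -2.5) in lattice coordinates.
-7b₁ - 3b₂ - 5b₃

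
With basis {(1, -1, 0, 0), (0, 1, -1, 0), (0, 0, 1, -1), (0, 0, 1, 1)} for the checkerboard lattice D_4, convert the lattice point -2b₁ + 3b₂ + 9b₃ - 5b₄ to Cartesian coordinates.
(-2, 5, 1, -14)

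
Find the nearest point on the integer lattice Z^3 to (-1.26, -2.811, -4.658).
(-1, -3, -5)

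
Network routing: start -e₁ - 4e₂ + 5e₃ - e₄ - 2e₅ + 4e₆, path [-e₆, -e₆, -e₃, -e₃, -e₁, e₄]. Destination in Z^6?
(-2, -4, 3, 0, -2, 2)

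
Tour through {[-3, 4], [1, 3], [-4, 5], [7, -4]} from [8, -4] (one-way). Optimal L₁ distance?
21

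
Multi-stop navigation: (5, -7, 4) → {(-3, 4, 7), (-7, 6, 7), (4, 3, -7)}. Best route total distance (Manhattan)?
50
(one optimal route: (5, -7, 4) → (4, 3, -7) → (-3, 4, 7) → (-7, 6, 7))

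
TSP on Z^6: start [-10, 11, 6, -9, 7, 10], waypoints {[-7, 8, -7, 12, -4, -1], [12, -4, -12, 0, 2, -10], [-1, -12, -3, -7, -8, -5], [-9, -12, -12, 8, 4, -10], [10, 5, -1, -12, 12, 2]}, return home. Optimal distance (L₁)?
312
(one optimal route: (-10, 11, 6, -9, 7, 10) → (-7, 8, -7, 12, -4, -1) → (-1, -12, -3, -7, -8, -5) → (-9, -12, -12, 8, 4, -10) → (12, -4, -12, 0, 2, -10) → (10, 5, -1, -12, 12, 2) → (-10, 11, 6, -9, 7, 10))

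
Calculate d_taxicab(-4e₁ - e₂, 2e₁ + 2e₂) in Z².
9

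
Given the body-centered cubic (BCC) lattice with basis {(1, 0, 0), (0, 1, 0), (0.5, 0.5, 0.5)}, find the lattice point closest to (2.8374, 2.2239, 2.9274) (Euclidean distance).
(3, 2, 3)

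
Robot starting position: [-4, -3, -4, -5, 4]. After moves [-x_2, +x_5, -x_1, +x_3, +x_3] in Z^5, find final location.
(-5, -4, -2, -5, 5)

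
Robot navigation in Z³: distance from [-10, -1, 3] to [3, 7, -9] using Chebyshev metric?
13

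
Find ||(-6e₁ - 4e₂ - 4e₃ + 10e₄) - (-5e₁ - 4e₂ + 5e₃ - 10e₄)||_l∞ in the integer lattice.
20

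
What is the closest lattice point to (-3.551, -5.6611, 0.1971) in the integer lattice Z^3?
(-4, -6, 0)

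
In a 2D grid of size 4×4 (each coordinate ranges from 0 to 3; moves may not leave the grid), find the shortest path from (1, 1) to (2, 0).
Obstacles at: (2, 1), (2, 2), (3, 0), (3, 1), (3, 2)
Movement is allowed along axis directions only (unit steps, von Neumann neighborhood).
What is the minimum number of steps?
2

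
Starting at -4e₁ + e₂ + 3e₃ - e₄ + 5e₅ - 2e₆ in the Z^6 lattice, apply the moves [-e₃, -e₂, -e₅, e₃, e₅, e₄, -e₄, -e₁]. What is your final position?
(-5, 0, 3, -1, 5, -2)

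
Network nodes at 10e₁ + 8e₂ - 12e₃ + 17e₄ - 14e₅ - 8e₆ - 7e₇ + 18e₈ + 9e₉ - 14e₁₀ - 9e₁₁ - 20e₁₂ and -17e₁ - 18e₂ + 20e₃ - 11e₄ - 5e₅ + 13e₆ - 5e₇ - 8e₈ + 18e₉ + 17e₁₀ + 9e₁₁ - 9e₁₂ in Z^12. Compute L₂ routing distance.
76.8245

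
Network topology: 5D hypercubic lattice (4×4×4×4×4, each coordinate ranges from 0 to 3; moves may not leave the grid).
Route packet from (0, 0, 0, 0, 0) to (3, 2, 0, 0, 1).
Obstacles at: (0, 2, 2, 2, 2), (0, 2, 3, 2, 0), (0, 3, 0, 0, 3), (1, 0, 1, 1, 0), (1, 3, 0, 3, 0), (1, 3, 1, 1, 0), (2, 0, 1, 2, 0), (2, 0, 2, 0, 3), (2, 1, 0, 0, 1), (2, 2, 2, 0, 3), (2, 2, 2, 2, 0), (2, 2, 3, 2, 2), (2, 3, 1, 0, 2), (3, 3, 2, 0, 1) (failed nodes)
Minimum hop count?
6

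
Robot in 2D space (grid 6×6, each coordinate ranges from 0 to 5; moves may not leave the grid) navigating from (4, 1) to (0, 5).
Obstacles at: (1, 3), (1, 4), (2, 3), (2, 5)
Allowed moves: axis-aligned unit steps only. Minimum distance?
8
(one shortest path: (4, 1) → (3, 1) → (2, 1) → (1, 1) → (0, 1) → (0, 2) → (0, 3) → (0, 4) → (0, 5))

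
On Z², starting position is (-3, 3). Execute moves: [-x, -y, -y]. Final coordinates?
(-4, 1)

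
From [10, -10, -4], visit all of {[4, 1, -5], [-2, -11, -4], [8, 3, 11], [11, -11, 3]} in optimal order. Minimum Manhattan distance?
70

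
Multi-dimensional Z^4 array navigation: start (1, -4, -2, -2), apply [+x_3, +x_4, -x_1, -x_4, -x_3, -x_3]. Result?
(0, -4, -3, -2)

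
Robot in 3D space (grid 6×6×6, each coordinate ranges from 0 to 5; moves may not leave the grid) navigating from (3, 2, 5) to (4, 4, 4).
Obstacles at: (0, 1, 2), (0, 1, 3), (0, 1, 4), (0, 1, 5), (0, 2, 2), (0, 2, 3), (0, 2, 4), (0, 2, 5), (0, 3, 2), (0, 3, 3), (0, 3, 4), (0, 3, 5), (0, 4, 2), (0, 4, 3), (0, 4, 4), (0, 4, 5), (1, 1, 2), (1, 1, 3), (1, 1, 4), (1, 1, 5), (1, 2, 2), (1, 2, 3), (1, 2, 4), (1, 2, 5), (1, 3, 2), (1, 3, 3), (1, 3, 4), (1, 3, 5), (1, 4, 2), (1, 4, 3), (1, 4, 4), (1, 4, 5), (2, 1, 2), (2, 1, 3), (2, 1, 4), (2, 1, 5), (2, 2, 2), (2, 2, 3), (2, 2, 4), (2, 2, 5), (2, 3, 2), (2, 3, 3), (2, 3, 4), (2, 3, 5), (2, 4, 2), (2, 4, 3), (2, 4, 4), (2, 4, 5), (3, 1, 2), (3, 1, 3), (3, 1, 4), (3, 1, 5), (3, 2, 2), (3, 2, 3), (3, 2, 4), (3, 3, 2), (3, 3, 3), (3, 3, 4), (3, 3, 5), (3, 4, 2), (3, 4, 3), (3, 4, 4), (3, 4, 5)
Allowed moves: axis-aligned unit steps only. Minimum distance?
4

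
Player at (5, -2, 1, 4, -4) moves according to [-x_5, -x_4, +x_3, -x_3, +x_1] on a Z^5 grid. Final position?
(6, -2, 1, 3, -5)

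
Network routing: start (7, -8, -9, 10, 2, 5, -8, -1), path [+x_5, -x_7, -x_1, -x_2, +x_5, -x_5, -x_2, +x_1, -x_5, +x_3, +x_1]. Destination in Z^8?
(8, -10, -8, 10, 2, 5, -9, -1)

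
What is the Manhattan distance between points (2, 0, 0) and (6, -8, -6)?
18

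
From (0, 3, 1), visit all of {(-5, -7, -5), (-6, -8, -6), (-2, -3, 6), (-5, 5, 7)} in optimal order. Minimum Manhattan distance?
46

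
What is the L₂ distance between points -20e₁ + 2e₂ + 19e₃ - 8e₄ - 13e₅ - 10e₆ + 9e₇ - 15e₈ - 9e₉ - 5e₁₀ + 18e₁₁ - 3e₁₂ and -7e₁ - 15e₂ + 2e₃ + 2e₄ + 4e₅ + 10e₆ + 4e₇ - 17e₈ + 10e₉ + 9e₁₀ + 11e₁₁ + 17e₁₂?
50.705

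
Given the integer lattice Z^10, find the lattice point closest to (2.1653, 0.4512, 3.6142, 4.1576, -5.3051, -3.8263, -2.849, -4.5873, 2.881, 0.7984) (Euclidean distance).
(2, 0, 4, 4, -5, -4, -3, -5, 3, 1)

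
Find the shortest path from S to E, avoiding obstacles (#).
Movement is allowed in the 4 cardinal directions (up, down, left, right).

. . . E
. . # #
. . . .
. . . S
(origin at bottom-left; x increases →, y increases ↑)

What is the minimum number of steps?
7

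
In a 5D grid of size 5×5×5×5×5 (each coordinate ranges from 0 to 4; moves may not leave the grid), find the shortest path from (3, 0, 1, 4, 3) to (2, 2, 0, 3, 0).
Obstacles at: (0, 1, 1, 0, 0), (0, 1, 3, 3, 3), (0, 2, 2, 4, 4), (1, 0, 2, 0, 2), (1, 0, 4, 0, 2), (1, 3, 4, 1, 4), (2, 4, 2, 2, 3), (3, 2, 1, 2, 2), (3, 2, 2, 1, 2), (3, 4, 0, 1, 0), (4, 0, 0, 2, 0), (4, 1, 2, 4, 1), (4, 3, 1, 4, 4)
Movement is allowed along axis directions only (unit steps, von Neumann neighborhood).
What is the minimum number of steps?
8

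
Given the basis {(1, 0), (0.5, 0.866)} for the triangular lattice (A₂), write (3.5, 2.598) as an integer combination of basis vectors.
2b₁ + 3b₂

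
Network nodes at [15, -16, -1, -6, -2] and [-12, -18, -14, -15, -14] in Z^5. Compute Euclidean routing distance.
33.5708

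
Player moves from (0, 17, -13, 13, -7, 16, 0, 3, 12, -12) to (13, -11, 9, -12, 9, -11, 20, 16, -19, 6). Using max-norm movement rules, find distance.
31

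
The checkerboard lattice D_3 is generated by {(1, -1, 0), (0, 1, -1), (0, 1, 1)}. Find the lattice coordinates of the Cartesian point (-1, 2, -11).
-b₁ + 6b₂ - 5b₃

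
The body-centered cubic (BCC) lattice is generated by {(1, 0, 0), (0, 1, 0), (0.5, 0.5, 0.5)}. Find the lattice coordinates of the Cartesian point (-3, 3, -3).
6b₂ - 6b₃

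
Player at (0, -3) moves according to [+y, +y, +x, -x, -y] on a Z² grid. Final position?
(0, -2)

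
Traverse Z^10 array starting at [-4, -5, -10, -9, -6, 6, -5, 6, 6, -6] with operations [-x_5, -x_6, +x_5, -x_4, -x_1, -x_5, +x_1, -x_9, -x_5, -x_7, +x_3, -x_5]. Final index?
(-4, -5, -9, -10, -9, 5, -6, 6, 5, -6)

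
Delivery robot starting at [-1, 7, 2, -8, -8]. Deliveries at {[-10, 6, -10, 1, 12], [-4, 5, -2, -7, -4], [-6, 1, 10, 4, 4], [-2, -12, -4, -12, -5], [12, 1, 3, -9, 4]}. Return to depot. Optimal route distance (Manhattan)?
210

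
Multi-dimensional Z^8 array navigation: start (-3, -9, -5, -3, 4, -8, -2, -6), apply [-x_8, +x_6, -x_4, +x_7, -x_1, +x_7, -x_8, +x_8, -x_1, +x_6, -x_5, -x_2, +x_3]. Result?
(-5, -10, -4, -4, 3, -6, 0, -7)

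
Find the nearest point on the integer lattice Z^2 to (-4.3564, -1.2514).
(-4, -1)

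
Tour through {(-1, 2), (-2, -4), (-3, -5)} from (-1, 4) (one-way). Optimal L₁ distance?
11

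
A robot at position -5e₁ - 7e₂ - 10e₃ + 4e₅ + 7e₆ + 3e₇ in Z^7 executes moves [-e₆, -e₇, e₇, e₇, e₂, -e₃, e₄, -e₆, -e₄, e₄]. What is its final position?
(-5, -6, -11, 1, 4, 5, 4)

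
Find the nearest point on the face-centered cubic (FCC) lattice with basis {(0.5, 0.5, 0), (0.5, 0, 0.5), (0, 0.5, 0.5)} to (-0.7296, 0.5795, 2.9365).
(-0.5, 0.5, 3)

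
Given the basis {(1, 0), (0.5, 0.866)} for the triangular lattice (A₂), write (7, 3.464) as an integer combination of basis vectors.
5b₁ + 4b₂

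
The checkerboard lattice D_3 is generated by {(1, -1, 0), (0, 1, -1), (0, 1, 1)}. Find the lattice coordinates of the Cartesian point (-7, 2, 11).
-7b₁ - 8b₂ + 3b₃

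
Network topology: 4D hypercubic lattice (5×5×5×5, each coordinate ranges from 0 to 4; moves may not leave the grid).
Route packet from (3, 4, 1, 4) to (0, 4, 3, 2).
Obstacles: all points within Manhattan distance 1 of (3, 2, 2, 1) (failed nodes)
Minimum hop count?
7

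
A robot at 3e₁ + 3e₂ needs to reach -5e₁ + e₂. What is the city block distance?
10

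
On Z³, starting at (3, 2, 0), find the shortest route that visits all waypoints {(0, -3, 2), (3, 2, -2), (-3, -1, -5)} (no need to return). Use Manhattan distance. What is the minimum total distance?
26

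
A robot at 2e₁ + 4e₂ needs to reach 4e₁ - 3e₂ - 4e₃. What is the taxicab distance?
13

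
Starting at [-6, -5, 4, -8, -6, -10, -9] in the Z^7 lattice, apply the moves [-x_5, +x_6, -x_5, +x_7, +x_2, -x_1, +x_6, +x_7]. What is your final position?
(-7, -4, 4, -8, -8, -8, -7)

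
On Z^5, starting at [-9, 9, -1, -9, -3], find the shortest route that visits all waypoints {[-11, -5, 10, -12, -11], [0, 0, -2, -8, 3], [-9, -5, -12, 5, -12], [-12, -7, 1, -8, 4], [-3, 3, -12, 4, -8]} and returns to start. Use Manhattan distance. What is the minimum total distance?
182
(one optimal route: (-9, 9, -1, -9, -3) → (0, 0, -2, -8, 3) → (-12, -7, 1, -8, 4) → (-11, -5, 10, -12, -11) → (-9, -5, -12, 5, -12) → (-3, 3, -12, 4, -8) → (-9, 9, -1, -9, -3))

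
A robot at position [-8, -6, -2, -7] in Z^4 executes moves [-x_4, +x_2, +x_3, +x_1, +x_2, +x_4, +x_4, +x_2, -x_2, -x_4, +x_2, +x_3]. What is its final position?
(-7, -3, 0, -7)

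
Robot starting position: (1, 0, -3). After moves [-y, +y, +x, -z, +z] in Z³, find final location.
(2, 0, -3)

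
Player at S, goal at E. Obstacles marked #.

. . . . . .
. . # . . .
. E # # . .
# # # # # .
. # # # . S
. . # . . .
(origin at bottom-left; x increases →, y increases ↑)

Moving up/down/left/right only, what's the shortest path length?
10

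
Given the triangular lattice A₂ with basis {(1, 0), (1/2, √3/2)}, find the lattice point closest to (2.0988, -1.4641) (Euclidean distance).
(2, -1.732)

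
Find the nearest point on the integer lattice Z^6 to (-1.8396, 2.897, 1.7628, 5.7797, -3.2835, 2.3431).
(-2, 3, 2, 6, -3, 2)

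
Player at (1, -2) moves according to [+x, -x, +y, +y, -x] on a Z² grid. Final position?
(0, 0)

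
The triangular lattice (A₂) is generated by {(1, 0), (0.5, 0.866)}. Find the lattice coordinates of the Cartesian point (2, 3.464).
4b₂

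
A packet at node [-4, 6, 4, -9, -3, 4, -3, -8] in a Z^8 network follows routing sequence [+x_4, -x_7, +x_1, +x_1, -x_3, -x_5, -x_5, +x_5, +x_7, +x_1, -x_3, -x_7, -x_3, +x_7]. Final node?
(-1, 6, 1, -8, -4, 4, -3, -8)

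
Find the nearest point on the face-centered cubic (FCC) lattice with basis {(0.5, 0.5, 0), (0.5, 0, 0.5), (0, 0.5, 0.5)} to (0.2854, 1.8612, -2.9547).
(0, 2, -3)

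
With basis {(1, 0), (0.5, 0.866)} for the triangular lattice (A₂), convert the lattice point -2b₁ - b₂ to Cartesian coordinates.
(-2.5, -0.866)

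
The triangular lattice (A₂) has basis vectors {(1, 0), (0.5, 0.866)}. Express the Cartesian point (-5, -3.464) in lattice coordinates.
-3b₁ - 4b₂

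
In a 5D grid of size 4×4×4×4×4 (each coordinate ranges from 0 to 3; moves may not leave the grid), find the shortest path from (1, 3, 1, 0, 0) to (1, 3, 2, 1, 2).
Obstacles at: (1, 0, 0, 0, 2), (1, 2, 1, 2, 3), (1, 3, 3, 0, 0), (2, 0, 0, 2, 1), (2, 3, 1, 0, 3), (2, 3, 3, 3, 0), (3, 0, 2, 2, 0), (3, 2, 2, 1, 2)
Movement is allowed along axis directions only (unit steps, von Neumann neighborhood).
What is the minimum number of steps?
4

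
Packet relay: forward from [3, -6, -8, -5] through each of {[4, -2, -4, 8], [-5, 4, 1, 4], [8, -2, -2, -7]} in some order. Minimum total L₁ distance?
62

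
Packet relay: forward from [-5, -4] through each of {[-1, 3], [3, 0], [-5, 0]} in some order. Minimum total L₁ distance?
18
(one optimal route: (-5, -4) → (-5, 0) → (-1, 3) → (3, 0))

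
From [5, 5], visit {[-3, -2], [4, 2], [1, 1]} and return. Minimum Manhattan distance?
30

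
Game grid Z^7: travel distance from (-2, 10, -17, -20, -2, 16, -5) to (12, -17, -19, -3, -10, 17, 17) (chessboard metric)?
27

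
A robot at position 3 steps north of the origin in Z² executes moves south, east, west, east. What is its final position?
(1, 2)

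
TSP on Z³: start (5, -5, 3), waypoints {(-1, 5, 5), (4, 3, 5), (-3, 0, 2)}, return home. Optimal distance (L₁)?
42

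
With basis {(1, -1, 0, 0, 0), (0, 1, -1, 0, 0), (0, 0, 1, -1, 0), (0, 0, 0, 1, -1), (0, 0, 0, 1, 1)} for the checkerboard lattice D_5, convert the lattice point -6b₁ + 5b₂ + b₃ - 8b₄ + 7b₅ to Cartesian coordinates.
(-6, 11, -4, -2, 15)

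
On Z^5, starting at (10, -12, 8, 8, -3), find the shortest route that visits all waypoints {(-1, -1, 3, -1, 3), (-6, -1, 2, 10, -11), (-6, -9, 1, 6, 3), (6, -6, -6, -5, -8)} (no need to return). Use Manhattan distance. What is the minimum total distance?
127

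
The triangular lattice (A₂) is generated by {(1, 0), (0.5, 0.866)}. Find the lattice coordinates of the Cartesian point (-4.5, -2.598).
-3b₁ - 3b₂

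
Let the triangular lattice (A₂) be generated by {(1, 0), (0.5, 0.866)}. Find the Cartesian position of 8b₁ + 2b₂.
(9, 1.732)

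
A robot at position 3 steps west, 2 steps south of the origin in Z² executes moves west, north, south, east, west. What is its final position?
(-4, -2)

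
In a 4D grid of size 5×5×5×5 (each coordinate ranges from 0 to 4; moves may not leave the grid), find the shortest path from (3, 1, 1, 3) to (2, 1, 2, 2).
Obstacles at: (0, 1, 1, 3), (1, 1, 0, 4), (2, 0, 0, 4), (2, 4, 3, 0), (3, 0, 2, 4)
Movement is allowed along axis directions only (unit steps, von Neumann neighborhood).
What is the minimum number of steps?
3
(one shortest path: (3, 1, 1, 3) → (2, 1, 1, 3) → (2, 1, 2, 3) → (2, 1, 2, 2))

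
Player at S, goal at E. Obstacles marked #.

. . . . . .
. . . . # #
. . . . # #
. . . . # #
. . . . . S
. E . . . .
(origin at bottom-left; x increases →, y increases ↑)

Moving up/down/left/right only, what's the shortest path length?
5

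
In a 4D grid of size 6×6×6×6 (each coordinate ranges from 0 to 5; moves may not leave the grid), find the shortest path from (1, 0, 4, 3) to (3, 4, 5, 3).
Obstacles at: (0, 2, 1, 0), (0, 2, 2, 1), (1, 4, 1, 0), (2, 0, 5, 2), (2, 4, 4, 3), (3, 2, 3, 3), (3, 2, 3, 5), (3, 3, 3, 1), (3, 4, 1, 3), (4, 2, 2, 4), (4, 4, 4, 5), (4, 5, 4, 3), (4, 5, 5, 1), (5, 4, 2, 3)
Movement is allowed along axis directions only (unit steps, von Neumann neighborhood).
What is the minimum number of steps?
7
(one shortest path: (1, 0, 4, 3) → (2, 0, 4, 3) → (3, 0, 4, 3) → (3, 1, 4, 3) → (3, 2, 4, 3) → (3, 3, 4, 3) → (3, 4, 4, 3) → (3, 4, 5, 3))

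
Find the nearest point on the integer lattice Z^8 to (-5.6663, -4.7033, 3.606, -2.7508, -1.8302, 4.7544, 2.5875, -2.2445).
(-6, -5, 4, -3, -2, 5, 3, -2)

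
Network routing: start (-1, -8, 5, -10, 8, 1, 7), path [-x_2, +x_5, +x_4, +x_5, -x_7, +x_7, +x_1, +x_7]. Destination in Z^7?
(0, -9, 5, -9, 10, 1, 8)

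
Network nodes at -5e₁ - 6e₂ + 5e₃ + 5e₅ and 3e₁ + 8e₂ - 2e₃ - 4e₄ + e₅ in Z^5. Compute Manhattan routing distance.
37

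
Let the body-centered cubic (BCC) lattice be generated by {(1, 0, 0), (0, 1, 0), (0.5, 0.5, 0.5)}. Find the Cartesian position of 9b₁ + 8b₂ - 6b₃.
(6, 5, -3)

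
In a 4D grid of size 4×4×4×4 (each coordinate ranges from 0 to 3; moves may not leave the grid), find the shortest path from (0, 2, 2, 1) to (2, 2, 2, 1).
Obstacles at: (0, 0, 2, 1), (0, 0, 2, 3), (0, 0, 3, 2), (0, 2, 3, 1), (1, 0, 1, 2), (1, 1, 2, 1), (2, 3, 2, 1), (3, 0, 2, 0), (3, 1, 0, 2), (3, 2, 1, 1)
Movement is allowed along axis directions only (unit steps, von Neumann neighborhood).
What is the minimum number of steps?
2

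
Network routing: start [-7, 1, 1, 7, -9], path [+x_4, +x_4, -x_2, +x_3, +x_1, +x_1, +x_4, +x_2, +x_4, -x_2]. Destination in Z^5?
(-5, 0, 2, 11, -9)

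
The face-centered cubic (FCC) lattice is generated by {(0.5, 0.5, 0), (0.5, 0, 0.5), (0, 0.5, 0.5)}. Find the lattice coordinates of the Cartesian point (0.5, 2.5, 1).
2b₁ - b₂ + 3b₃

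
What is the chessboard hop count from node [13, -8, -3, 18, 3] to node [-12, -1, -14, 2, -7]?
25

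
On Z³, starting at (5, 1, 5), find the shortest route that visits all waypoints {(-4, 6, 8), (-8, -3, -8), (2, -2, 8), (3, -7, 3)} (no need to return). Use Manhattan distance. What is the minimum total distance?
66
(one optimal route: (5, 1, 5) → (3, -7, 3) → (2, -2, 8) → (-4, 6, 8) → (-8, -3, -8))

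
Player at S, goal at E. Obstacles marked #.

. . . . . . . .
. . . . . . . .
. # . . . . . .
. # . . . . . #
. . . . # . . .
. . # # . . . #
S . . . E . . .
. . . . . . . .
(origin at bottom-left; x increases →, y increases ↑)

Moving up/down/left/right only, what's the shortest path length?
4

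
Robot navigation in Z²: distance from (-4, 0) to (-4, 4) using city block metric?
4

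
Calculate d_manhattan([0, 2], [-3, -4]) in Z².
9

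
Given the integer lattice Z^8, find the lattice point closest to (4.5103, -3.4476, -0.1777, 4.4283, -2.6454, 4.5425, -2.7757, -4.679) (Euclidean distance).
(5, -3, 0, 4, -3, 5, -3, -5)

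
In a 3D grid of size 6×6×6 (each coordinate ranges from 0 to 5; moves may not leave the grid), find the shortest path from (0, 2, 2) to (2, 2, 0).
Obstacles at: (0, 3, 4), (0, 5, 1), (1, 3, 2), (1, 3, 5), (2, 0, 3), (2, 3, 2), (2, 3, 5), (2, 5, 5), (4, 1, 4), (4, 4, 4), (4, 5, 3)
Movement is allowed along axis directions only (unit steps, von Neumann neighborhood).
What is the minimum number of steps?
4
(one shortest path: (0, 2, 2) → (1, 2, 2) → (2, 2, 2) → (2, 2, 1) → (2, 2, 0))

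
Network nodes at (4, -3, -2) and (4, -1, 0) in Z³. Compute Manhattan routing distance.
4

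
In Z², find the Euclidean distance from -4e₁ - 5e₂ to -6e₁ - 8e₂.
3.60555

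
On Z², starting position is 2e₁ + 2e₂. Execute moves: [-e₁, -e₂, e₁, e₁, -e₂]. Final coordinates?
(3, 0)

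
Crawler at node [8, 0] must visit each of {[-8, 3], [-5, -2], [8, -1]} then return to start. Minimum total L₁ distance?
42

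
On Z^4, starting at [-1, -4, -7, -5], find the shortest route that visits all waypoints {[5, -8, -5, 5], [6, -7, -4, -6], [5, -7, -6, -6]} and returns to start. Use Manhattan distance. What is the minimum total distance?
50
(one optimal route: (-1, -4, -7, -5) → (5, -8, -5, 5) → (6, -7, -4, -6) → (5, -7, -6, -6) → (-1, -4, -7, -5))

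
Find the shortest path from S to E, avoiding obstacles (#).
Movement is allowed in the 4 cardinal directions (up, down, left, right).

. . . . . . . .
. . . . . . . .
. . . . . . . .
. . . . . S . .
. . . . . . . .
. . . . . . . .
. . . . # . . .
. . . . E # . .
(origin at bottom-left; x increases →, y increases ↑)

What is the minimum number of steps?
7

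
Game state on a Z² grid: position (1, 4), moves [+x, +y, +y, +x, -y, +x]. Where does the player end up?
(4, 5)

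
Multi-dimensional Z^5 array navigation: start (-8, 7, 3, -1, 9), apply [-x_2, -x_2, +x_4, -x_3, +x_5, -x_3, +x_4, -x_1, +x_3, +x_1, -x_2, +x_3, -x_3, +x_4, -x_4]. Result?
(-8, 4, 2, 1, 10)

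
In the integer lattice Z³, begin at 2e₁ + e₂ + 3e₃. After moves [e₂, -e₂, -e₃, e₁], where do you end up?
(3, 1, 2)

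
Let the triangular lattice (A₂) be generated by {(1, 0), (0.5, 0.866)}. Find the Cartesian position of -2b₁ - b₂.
(-2.5, -0.866)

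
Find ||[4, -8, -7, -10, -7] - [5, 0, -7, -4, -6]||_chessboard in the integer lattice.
8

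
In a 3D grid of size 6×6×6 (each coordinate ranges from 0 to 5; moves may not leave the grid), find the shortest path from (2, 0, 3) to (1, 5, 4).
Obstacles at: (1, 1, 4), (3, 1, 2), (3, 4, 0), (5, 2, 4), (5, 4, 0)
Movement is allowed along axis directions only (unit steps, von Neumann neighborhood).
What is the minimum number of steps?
7
(one shortest path: (2, 0, 3) → (1, 0, 3) → (1, 1, 3) → (1, 2, 3) → (1, 3, 3) → (1, 4, 3) → (1, 5, 3) → (1, 5, 4))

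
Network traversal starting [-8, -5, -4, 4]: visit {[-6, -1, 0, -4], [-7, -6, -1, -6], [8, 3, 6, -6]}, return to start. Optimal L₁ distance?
90
(one optimal route: (-8, -5, -4, 4) → (-6, -1, 0, -4) → (8, 3, 6, -6) → (-7, -6, -1, -6) → (-8, -5, -4, 4))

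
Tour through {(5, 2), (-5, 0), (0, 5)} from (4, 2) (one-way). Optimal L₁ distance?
19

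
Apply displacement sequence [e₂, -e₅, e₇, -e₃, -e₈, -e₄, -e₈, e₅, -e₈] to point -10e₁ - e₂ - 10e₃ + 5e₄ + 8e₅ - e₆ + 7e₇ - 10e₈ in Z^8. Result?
(-10, 0, -11, 4, 8, -1, 8, -13)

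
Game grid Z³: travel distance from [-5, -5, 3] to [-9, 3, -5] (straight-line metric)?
12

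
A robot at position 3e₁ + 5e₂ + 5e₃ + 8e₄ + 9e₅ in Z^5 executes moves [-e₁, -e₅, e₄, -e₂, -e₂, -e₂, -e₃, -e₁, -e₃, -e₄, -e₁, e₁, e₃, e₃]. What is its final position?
(1, 2, 5, 8, 8)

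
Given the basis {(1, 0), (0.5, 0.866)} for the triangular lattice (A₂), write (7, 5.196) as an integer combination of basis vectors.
4b₁ + 6b₂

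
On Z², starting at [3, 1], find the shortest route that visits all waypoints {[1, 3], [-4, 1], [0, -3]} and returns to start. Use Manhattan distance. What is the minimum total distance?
26
(one optimal route: (3, 1) → (1, 3) → (-4, 1) → (0, -3) → (3, 1))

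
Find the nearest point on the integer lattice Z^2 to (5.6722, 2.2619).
(6, 2)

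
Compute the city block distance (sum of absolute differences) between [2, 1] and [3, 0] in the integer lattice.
2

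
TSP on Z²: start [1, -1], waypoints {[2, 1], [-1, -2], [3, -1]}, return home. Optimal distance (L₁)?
14
(one optimal route: (1, -1) → (2, 1) → (3, -1) → (-1, -2) → (1, -1))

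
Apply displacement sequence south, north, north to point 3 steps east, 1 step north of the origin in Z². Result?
(3, 2)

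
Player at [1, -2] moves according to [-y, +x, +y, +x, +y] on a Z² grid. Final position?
(3, -1)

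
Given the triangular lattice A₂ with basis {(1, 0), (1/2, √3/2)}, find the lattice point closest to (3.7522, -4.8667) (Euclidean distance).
(4, -5.196)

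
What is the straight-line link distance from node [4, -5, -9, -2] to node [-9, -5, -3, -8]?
15.5242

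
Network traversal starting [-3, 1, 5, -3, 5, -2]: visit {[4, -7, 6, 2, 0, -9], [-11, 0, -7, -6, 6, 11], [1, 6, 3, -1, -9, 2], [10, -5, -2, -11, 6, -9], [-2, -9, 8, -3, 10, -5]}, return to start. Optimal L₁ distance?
230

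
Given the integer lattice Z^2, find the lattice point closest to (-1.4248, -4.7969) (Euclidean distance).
(-1, -5)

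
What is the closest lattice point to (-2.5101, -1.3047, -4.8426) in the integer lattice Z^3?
(-3, -1, -5)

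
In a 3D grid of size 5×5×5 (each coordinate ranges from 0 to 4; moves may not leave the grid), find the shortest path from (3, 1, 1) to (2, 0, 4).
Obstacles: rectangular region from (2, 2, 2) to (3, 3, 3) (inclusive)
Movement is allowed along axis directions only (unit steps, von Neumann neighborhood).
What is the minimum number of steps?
5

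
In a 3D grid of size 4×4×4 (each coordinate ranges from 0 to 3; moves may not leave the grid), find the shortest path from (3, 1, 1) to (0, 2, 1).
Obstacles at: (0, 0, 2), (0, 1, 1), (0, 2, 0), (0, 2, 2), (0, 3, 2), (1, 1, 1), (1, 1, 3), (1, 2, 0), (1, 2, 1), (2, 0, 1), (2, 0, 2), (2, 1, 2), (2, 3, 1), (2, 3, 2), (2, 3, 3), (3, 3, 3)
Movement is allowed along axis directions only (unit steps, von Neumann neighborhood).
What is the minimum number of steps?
8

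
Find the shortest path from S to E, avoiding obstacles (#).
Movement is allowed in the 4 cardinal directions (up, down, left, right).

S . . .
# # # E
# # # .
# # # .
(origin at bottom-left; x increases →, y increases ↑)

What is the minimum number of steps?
4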